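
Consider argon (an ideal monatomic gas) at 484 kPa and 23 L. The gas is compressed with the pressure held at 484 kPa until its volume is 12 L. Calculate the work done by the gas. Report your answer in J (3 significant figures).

W ≈ -5320 J

Isobaric: W = P ΔV.
W = (484 kPa)(12 − 23 L) = (484)(-11) = -5324 J.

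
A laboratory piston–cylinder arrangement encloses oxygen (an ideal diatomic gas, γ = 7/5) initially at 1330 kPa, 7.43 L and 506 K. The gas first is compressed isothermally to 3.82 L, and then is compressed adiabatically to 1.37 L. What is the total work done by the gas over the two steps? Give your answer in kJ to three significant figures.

W_total ≈ -19.1 kJ

Step 1 (isothermal): W = P₁V₁ ln(V₂/V₁) = (9882) ln(3.82/7.43) = -6574 J.
After step 1: P = 2587 kPa, V = 3.82 L, T = 506 K.
Step 2 (adiabatic): W = (P₁V₁ − P₂V₂)/(γ−1) = (9882 − 14893)/0.4 = -12527 J.
W_total = -6574 − 12527 = -19102 J.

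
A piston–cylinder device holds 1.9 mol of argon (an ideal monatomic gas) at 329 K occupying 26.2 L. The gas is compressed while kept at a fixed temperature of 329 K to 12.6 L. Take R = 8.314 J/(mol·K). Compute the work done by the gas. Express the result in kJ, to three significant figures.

Isothermal: W = nRT ln(V₂/V₁).
W = (1.9)(8.314)(329) × ln(12.6/26.2)
  = 5197 × -0.7321
W_by_gas = -3805 J.

W ≈ -3.80 kJ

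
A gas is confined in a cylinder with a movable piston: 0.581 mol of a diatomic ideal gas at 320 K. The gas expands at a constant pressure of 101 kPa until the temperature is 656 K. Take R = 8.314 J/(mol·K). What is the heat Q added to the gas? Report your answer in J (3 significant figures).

Q ≈ 5680 J

Isobaric: W = nRΔT = (0.581)(8.314)(336) = 1623 J.
ΔU = nCᵥΔT with Cᵥ = 5R/2: ΔU = (0.581)(20.79)(336) = 4058 J.
Q = ΔU + W = 4058 + 1623 = 5681 J.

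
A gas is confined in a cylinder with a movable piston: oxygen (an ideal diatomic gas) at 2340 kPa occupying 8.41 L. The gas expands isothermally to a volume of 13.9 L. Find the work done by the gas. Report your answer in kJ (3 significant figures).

W ≈ 9.89 kJ

Isothermal: W = nRT ln(V₂/V₁) = P₁V₁ ln(V₂/V₁).
P₁V₁ = (2340 kPa)(8.41 L) = 19679 J.
W = 19679 × ln(13.9/8.41) = 19679 × 0.5025
W_by_gas = 9888 J.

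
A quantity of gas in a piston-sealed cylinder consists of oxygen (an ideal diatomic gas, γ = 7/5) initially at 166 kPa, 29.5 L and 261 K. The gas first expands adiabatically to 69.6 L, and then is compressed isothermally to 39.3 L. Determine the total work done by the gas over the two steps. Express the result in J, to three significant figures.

Step 1 (adiabatic): W = (P₁V₁ − P₂V₂)/(γ−1) = (4897 − 3474)/0.4 = 3558 J.
After step 1: P = 49.91 kPa, V = 69.6 L, T = 185.2 K.
Step 2 (isothermal): W = P₁V₁ ln(V₂/V₁) = (3474) ln(39.3/69.6) = -1985 J.
W_total = 3558 − 1985 = 1572 J.

W_total ≈ 1570 J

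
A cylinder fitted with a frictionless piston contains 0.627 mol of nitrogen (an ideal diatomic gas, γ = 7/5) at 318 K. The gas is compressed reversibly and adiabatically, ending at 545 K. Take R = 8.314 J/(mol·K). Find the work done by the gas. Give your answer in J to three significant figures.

W ≈ -2960 J

Adiabatic ⇒ Q = 0, so W_by = −ΔU = nCᵥ(T₁ − T₂).
Cᵥ = 5R/2 = 20.79 J/(mol·K).
W = (0.627)(20.79)(318 − 545) = -2958 J.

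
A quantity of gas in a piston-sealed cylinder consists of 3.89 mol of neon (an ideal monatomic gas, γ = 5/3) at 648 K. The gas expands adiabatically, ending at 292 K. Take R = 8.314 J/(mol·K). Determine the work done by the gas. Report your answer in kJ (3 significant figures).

W ≈ 17.3 kJ

Adiabatic ⇒ Q = 0, so W_by = −ΔU = nCᵥ(T₁ − T₂).
Cᵥ = 3R/2 = 12.47 J/(mol·K).
W = (3.89)(12.47)(648 − 292) = 17270 J.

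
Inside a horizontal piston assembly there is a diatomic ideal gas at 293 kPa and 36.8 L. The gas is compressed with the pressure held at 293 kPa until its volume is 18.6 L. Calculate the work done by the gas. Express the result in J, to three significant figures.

Isobaric: W = P ΔV.
W = (293 kPa)(18.6 − 36.8 L) = (293)(-18.2) = -5333 J.

W ≈ -5330 J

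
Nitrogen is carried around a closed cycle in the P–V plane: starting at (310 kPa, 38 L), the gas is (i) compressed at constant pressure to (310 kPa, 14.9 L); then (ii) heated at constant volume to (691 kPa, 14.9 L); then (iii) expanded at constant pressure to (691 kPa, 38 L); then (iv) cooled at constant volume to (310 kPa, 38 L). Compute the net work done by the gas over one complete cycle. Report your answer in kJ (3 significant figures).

W_net ≈ 8.80 kJ

Constant-volume legs do no work.
W(i) = (310)(14.9 − 38) = -7161 J; W(iii) = (691)(38 − 14.9) = 15962 J.
W_net = -7161 + 15962 = 8801 J (the clockwise enclosed area).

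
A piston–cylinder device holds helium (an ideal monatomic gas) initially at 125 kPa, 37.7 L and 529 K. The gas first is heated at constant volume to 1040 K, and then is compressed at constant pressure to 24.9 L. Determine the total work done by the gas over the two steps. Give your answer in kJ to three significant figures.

W_total ≈ -3.15 kJ

Step 1 (isochoric): W = 0 (constant volume).
After step 1: P = 245.7 kPa (V unchanged).
Step 2 (isobaric): W = PΔV = (245.7 kPa)(24.9 − 37.7 L) = -3146 J.
W_total = 0 − 3146 = -3146 J.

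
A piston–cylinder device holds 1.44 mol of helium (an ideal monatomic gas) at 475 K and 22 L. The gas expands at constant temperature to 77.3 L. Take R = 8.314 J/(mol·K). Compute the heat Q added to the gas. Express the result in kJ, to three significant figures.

Isothermal ⇒ ΔU = 0, so Q = W = nRT ln(V₂/V₁).
Q = (1.44)(8.314)(475) ln(77.3/22) = 5687 × 1.257 = 7146 J.

Q ≈ 7.15 kJ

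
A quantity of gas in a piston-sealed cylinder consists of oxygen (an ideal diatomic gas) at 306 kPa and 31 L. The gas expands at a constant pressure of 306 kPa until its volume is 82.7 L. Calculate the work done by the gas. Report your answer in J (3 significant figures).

Isobaric: W = P ΔV.
W = (306 kPa)(82.7 − 31 L) = (306)(51.7) = 15820 J.

W ≈ 15800 J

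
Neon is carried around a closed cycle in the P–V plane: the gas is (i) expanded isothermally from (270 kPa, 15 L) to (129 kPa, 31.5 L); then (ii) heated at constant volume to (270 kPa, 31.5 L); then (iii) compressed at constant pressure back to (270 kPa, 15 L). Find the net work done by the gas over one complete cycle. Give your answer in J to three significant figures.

W_net ≈ -1450 J

Leg (i): W = PᵢVᵢ ln(V_f/Vᵢ) = (4050) ln(31.5/15) = 3005 J.
Leg (ii): W = 0.
Leg (iii): W = PΔV = (270)(15 − 31.5) = -4455 J.
W_net = 3005 − 4455 = -1450 J.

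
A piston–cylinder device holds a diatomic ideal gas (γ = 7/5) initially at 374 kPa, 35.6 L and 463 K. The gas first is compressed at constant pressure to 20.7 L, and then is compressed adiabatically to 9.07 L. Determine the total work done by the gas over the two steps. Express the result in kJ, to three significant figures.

Step 1 (isobaric): W = PΔV = (374 kPa)(20.7 − 35.6 L) = -5573 J.
After step 1: P = 374 kPa, V = 20.7 L, T = 269.2 K.
Step 2 (adiabatic): W = (P₁V₁ − P₂V₂)/(γ−1) = (7742 − 10769)/0.4 = -7569 J.
W_total = -5573 − 7569 = -13141 J.

W_total ≈ -13.1 kJ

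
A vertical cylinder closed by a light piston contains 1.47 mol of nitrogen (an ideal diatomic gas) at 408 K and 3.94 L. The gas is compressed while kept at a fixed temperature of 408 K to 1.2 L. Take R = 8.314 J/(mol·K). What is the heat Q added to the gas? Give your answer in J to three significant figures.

Isothermal ⇒ ΔU = 0, so Q = W = nRT ln(V₂/V₁).
Q = (1.47)(8.314)(408) ln(1.2/3.94) = 4986 × -1.189 = -5928 J.

Q ≈ -5930 J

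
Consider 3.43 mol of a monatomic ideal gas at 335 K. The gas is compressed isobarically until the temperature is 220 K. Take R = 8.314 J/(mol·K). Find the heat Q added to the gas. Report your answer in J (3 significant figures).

Isobaric: W = nRΔT = (3.43)(8.314)(-115) = -3279 J.
ΔU = nCᵥΔT with Cᵥ = 3R/2: ΔU = (3.43)(12.47)(-115) = -4919 J.
Q = ΔU + W = -4919 − 3279 = -8199 J.

Q ≈ -8200 J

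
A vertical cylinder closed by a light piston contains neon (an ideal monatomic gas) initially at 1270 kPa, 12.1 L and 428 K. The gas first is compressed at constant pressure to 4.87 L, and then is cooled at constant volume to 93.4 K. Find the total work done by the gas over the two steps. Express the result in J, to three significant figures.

W_total ≈ -9180 J

Step 1 (isobaric): W = PΔV = (1270 kPa)(4.87 − 12.1 L) = -9182 J.
Step 2 (isochoric): W = 0 (constant volume).
W_total = -9182 + 0 = -9182 J.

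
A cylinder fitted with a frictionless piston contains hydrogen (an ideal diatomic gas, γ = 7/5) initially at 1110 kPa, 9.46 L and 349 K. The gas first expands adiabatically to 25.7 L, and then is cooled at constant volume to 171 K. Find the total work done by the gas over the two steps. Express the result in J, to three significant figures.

W_total ≈ 8650 J

Step 1 (adiabatic): W = (P₁V₁ − P₂V₂)/(γ−1) = (10501 − 7040)/0.4 = 8651 J.
Step 2 (isochoric): W = 0 (constant volume).
W_total = 8651 + 0 = 8651 J.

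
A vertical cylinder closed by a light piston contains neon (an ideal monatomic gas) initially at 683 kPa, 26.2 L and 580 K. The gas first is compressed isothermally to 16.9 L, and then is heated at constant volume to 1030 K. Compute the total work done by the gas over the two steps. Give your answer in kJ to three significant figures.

W_total ≈ -7.85 kJ

Step 1 (isothermal): W = P₁V₁ ln(V₂/V₁) = (17895) ln(16.9/26.2) = -7846 J.
Step 2 (isochoric): W = 0 (constant volume).
W_total = -7846 + 0 = -7846 J.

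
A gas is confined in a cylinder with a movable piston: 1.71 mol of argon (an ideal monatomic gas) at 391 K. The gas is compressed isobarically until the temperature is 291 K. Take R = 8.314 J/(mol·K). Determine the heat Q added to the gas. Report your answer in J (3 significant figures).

Isobaric: W = nRΔT = (1.71)(8.314)(-100) = -1422 J.
ΔU = nCᵥΔT with Cᵥ = 3R/2: ΔU = (1.71)(12.47)(-100) = -2133 J.
Q = ΔU + W = -2133 − 1422 = -3554 J.

Q ≈ -3550 J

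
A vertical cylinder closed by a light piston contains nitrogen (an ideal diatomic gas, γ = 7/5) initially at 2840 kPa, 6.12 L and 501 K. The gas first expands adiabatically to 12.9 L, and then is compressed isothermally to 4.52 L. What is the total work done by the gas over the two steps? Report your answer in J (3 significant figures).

W_total ≈ -2320 J

Step 1 (adiabatic): W = (P₁V₁ − P₂V₂)/(γ−1) = (17381 − 12898)/0.4 = 11206 J.
After step 1: P = 999.9 kPa, V = 12.9 L, T = 371.8 K.
Step 2 (isothermal): W = P₁V₁ ln(V₂/V₁) = (12898) ln(4.52/12.9) = -13527 J.
W_total = 11206 − 13527 = -2321 J.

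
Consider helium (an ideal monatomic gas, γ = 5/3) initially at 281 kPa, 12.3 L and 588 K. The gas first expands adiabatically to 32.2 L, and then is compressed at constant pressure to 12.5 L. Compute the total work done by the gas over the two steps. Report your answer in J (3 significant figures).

W_total ≈ 1340 J

Step 1 (adiabatic): W = (P₁V₁ − P₂V₂)/(γ−1) = (3456 − 1820)/0.667 = 2455 J.
After step 1: P = 56.51 kPa, V = 32.2 L, T = 309.6 K.
Step 2 (isobaric): W = PΔV = (56.51 kPa)(12.5 − 32.2 L) = -1113 J.
W_total = 2455 − 1113 = 1342 J.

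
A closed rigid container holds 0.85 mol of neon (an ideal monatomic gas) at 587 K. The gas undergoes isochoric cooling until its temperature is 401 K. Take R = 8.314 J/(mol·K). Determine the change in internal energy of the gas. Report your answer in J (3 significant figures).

Constant volume ⇒ W = 0, so Q = ΔU = nCᵥΔT with Cᵥ = 3R/2 = 12.47 J/(mol·K).
ΔU = (0.85)(12.47)(401 − 587) = -1972 J.

ΔU ≈ -1970 J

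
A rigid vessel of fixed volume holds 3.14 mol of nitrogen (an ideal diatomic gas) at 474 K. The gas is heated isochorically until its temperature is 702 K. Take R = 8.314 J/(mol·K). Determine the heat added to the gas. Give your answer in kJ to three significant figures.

Q ≈ 14.9 kJ

Constant volume ⇒ W = 0, so Q = ΔU = nCᵥΔT with Cᵥ = 5R/2 = 20.79 J/(mol·K).
ΔU = (3.14)(20.79)(702 − 474) = 14880 J.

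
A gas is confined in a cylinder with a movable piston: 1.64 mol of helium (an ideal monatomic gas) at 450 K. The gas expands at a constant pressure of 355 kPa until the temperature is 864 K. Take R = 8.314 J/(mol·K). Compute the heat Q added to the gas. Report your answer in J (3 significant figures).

Q ≈ 14100 J

Isobaric: W = nRΔT = (1.64)(8.314)(414) = 5645 J.
ΔU = nCᵥΔT with Cᵥ = 3R/2: ΔU = (1.64)(12.47)(414) = 8467 J.
Q = ΔU + W = 8467 + 5645 = 14112 J.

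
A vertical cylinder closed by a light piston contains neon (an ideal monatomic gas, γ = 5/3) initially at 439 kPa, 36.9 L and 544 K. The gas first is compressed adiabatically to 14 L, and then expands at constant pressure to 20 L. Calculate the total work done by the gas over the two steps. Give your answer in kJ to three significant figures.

W_total ≈ -8.82 kJ

Step 1 (adiabatic): W = (P₁V₁ − P₂V₂)/(γ−1) = (16199 − 30909)/0.667 = -22065 J.
After step 1: P = 2208 kPa, V = 14 L, T = 1038 K.
Step 2 (isobaric): W = PΔV = (2208 kPa)(20 − 14 L) = 13247 J.
W_total = -22065 + 13247 = -8819 J.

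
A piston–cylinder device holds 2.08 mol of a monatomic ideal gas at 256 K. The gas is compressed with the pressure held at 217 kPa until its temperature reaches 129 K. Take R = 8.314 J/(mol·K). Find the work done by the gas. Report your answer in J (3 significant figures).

W ≈ -2200 J

Isobaric: W = P ΔV = nR ΔT.
W = (2.08)(8.314)(129 − 256) = -2196 J.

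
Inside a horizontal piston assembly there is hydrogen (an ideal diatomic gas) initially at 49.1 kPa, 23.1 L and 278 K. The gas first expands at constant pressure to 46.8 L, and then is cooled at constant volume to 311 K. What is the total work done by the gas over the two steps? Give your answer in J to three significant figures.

Step 1 (isobaric): W = PΔV = (49.1 kPa)(46.8 − 23.1 L) = 1164 J.
Step 2 (isochoric): W = 0 (constant volume).
W_total = 1164 + 0 = 1164 J.

W_total ≈ 1160 J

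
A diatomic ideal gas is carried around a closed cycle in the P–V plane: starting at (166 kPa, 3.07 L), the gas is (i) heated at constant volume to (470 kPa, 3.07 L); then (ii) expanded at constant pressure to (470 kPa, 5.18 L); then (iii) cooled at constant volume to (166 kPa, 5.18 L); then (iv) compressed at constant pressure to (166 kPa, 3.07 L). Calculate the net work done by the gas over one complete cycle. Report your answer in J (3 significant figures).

Constant-volume legs do no work.
W(ii) = (470)(5.18 − 3.07) = 991.7 J; W(iv) = (166)(3.07 − 5.18) = -350.3 J.
W_net = 991.7 − 350.3 = 641.4 J (the clockwise enclosed area).

W_net ≈ 641 J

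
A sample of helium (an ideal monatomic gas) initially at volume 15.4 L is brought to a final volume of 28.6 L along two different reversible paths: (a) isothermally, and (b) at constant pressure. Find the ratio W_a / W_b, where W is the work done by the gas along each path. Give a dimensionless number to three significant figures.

Path (a) isothermal: W = P₁V₁ ln(V₂/V₁) → W_a/(P₁V₁) = 0.619.
Path (b) isobaric: W = P₁(V₂ − V₁) → W_b/(P₁V₁) = 0.8571.
W_a / W_b = 0.619 / 0.8571 = 0.7222.

W_a / W_b ≈ 0.722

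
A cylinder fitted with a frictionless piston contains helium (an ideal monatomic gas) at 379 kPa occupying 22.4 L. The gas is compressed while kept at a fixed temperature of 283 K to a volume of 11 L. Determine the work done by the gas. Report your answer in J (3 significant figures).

W ≈ -6040 J

Isothermal: W = nRT ln(V₂/V₁) = P₁V₁ ln(V₂/V₁).
P₁V₁ = (379 kPa)(22.4 L) = 8490 J.
W = 8490 × ln(11/22.4) = 8490 × -0.7112
W_by_gas = -6038 J.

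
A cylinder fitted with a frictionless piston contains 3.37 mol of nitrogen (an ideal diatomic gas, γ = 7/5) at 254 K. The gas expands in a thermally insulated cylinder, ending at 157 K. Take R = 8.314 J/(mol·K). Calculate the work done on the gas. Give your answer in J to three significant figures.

Adiabatic ⇒ Q = 0, so W_by = −ΔU = nCᵥ(T₁ − T₂).
Cᵥ = 5R/2 = 20.79 J/(mol·K).
W = (3.37)(20.79)(254 − 157) = 6794 J.
Work on gas = −W_by = -6794 J.

W ≈ -6790 J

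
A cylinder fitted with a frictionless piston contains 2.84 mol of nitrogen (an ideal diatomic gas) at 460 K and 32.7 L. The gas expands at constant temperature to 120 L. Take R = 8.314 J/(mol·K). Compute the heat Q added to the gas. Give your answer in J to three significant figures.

Isothermal ⇒ ΔU = 0, so Q = W = nRT ln(V₂/V₁).
Q = (2.84)(8.314)(460) ln(120/32.7) = 10861 × 1.3 = 14121 J.

Q ≈ 14100 J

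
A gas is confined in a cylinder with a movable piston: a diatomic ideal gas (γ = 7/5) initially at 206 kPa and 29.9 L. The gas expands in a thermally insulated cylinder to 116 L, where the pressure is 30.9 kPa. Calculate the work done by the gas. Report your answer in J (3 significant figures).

Adiabatic: W = (P₁V₁ − P₂V₂)/(γ − 1) with γ = 7/5.
P₁V₁ = 6159 J, P₂V₂ = 3584 J.
W = (6159 − 3584) / 0.4 = 6438 J.

W ≈ 6440 J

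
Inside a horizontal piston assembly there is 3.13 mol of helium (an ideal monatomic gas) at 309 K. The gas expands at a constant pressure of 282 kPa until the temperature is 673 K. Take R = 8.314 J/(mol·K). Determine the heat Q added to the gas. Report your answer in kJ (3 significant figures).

Q ≈ 23.7 kJ

Isobaric: W = nRΔT = (3.13)(8.314)(364) = 9472 J.
ΔU = nCᵥΔT with Cᵥ = 3R/2: ΔU = (3.13)(12.47)(364) = 14208 J.
Q = ΔU + W = 14208 + 9472 = 23681 J.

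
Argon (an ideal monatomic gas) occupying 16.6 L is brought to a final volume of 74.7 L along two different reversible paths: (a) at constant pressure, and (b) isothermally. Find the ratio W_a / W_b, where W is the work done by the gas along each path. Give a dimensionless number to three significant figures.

W_a / W_b ≈ 2.33

Path (a) isobaric: W = P₁(V₂ − V₁) → W_a/(P₁V₁) = 3.5.
Path (b) isothermal: W = P₁V₁ ln(V₂/V₁) → W_b/(P₁V₁) = 1.504.
W_a / W_b = 3.5 / 1.504 = 2.327.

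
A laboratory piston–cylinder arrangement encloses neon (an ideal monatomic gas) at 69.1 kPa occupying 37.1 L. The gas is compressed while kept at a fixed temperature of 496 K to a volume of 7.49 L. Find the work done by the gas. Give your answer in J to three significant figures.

Isothermal: W = nRT ln(V₂/V₁) = P₁V₁ ln(V₂/V₁).
P₁V₁ = (69.1 kPa)(37.1 L) = 2564 J.
W = 2564 × ln(7.49/37.1) = 2564 × -1.6
W_by_gas = -4102 J.

W ≈ -4100 J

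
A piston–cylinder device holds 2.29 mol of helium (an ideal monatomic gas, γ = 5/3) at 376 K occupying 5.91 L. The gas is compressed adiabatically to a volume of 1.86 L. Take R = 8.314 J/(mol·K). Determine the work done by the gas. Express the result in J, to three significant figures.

W ≈ -12500 J

Adiabatic: TV^(γ−1) = const with γ = 5/3.
T₂ = T₁ (V₁/V₂)^(γ−1) = 376 × (5.91/1.86)^0.667 = 376 × 2.161 = 812.7 K.
W_by = nCᵥ(T₁ − T₂) = (2.29)(12.47)(376 − 812.7) = -12470 J.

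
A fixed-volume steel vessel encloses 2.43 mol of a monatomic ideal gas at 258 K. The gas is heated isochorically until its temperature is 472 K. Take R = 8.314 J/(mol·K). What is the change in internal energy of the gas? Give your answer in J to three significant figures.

Constant volume ⇒ W = 0, so Q = ΔU = nCᵥΔT with Cᵥ = 3R/2 = 12.47 J/(mol·K).
ΔU = (2.43)(12.47)(472 − 258) = 6485 J.

ΔU ≈ 6490 J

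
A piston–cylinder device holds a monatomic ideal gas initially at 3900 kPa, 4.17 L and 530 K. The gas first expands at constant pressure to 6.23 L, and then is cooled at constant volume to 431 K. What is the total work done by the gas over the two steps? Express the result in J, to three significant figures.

Step 1 (isobaric): W = PΔV = (3900 kPa)(6.23 − 4.17 L) = 8034 J.
Step 2 (isochoric): W = 0 (constant volume).
W_total = 8034 + 0 = 8034 J.

W_total ≈ 8030 J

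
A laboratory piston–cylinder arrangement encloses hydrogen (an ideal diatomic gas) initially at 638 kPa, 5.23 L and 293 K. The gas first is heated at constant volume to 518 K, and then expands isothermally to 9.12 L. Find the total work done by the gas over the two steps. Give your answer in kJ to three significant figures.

Step 1 (isochoric): W = 0 (constant volume).
After step 1: P = 1128 kPa (V unchanged).
Step 2 (isothermal): W = P₁V₁ ln(V₂/V₁) = (5899) ln(9.12/5.23) = 3280 J.
W_total = 0 + 3280 = 3280 J.

W_total ≈ 3.28 kJ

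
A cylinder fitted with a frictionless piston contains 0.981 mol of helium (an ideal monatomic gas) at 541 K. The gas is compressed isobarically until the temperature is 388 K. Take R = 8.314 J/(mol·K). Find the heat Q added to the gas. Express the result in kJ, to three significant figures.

Q ≈ -3.12 kJ

Isobaric: W = nRΔT = (0.981)(8.314)(-153) = -1248 J.
ΔU = nCᵥΔT with Cᵥ = 3R/2: ΔU = (0.981)(12.47)(-153) = -1872 J.
Q = ΔU + W = -1872 − 1248 = -3120 J.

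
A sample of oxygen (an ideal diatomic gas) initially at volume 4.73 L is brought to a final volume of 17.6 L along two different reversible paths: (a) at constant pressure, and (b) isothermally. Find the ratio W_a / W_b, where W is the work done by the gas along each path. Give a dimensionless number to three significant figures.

Path (a) isobaric: W = P₁(V₂ − V₁) → W_a/(P₁V₁) = 2.721.
Path (b) isothermal: W = P₁V₁ ln(V₂/V₁) → W_b/(P₁V₁) = 1.314.
W_a / W_b = 2.721 / 1.314 = 2.071.

W_a / W_b ≈ 2.07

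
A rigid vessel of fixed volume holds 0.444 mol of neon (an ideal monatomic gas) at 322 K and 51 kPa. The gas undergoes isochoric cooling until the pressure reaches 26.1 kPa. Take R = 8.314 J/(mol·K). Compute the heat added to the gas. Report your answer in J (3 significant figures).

Constant volume ⇒ W = 0, so Q = ΔU = nCᵥΔT with Cᵥ = 3R/2 = 12.47 J/(mol·K).
At constant V, T₂/T₁ = P₂/P₁ ⇒ ΔT = T₁(P₂/P₁ − 1) = 322·(26.1/51 − 1) = -157.2 K.
ΔU = (0.444)(12.47)(-157.2) = -870.5 J.

Q ≈ -871 J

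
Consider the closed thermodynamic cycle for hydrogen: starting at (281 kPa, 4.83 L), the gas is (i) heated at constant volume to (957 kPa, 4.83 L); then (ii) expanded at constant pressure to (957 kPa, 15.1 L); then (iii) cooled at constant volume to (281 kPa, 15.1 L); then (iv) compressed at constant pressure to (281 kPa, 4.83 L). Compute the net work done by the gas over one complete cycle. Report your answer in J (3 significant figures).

W_net ≈ 6940 J

Constant-volume legs do no work.
W(ii) = (957)(15.1 − 4.83) = 9828 J; W(iv) = (281)(4.83 − 15.1) = -2886 J.
W_net = 9828 − 2886 = 6943 J (the clockwise enclosed area).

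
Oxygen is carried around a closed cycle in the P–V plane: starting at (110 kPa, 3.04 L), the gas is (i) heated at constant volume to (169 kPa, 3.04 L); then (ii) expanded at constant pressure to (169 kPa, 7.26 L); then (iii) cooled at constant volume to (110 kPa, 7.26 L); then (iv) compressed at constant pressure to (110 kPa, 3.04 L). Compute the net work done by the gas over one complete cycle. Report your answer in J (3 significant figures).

Constant-volume legs do no work.
W(ii) = (169)(7.26 − 3.04) = 713.2 J; W(iv) = (110)(3.04 − 7.26) = -464.2 J.
W_net = 713.2 − 464.2 = 249 J (the clockwise enclosed area).

W_net ≈ 249 J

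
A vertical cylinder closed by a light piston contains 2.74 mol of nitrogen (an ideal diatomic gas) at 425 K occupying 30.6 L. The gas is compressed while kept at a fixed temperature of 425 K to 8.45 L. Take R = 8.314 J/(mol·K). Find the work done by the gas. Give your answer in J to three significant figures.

W ≈ -12500 J

Isothermal: W = nRT ln(V₂/V₁).
W = (2.74)(8.314)(425) × ln(8.45/30.6)
  = 9682 × -1.287
W_by_gas = -12459 J.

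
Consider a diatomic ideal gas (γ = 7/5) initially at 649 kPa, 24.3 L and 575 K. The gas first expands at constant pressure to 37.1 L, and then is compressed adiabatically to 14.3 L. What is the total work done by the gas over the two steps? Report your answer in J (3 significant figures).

W_total ≈ -19600 J

Step 1 (isobaric): W = PΔV = (649 kPa)(37.1 − 24.3 L) = 8307 J.
After step 1: P = 649 kPa, V = 37.1 L, T = 877.9 K.
Step 2 (adiabatic): W = (P₁V₁ − P₂V₂)/(γ−1) = (24078 − 35256)/0.4 = -27945 J.
W_total = 8307 − 27945 = -19638 J.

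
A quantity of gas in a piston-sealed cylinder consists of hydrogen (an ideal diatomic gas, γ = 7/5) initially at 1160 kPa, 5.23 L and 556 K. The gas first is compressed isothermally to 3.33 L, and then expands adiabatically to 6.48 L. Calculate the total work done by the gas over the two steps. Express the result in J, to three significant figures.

W_total ≈ 807 J

Step 1 (isothermal): W = P₁V₁ ln(V₂/V₁) = (6067) ln(3.33/5.23) = -2739 J.
After step 1: P = 1822 kPa, V = 3.33 L, T = 556 K.
Step 2 (adiabatic): W = (P₁V₁ − P₂V₂)/(γ−1) = (6067 − 4648)/0.4 = 3546 J.
W_total = -2739 + 3546 = 807.1 J.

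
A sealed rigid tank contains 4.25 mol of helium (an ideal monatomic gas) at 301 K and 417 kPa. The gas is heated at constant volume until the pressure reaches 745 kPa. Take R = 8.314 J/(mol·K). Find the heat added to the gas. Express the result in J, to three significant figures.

Q ≈ 12500 J

Constant volume ⇒ W = 0, so Q = ΔU = nCᵥΔT with Cᵥ = 3R/2 = 12.47 J/(mol·K).
At constant V, T₂/T₁ = P₂/P₁ ⇒ ΔT = T₁(P₂/P₁ − 1) = 301·(745/417 − 1) = 236.8 K.
ΔU = (4.25)(12.47)(236.8) = 12549 J.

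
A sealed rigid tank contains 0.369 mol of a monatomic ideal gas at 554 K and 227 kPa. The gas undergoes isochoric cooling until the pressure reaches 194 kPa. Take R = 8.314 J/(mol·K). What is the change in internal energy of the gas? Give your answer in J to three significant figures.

ΔU ≈ -371 J

Constant volume ⇒ W = 0, so Q = ΔU = nCᵥΔT with Cᵥ = 3R/2 = 12.47 J/(mol·K).
At constant V, T₂/T₁ = P₂/P₁ ⇒ ΔT = T₁(P₂/P₁ − 1) = 554·(194/227 − 1) = -80.54 K.
ΔU = (0.369)(12.47)(-80.54) = -370.6 J.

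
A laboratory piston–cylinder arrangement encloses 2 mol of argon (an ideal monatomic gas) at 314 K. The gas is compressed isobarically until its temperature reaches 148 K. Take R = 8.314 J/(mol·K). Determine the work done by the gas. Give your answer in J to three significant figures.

W ≈ -2760 J

Isobaric: W = P ΔV = nR ΔT.
W = (2)(8.314)(148 − 314) = -2760 J.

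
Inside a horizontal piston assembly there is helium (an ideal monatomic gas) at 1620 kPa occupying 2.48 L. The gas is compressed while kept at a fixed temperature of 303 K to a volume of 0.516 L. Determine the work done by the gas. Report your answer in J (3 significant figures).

W ≈ -6310 J

Isothermal: W = nRT ln(V₂/V₁) = P₁V₁ ln(V₂/V₁).
P₁V₁ = (1620 kPa)(2.48 L) = 4018 J.
W = 4018 × ln(0.516/2.48) = 4018 × -1.57
W_by_gas = -6307 J.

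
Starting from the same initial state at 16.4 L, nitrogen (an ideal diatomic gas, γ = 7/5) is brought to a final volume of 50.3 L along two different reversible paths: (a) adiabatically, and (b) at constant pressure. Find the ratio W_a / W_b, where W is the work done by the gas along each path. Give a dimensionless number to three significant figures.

Path (a) adiabatic: W = P₁V₁(1 − (V₁/V₂)^(γ−1))/(γ−1) → W_a/(P₁V₁) = 0.9032.
Path (b) isobaric: W = P₁(V₂ − V₁) → W_b/(P₁V₁) = 2.067.
W_a / W_b = 0.9032 / 2.067 = 0.4369.

W_a / W_b ≈ 0.437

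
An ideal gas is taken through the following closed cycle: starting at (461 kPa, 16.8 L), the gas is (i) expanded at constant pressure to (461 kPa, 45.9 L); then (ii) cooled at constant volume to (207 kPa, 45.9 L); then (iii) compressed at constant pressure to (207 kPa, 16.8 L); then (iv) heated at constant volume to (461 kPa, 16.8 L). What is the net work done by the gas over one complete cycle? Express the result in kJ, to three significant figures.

W_net ≈ 7.39 kJ

Constant-volume legs do no work.
W(i) = (461)(45.9 − 16.8) = 13415 J; W(iii) = (207)(16.8 − 45.9) = -6024 J.
W_net = 13415 − 6024 = 7391 J (the clockwise enclosed area).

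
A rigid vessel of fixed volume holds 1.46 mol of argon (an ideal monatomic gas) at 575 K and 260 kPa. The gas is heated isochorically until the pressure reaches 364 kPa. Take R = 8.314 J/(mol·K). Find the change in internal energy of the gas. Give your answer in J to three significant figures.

ΔU ≈ 4190 J

Constant volume ⇒ W = 0, so Q = ΔU = nCᵥΔT with Cᵥ = 3R/2 = 12.47 J/(mol·K).
At constant V, T₂/T₁ = P₂/P₁ ⇒ ΔT = T₁(P₂/P₁ − 1) = 575·(364/260 − 1) = 230 K.
ΔU = (1.46)(12.47)(230) = 4188 J.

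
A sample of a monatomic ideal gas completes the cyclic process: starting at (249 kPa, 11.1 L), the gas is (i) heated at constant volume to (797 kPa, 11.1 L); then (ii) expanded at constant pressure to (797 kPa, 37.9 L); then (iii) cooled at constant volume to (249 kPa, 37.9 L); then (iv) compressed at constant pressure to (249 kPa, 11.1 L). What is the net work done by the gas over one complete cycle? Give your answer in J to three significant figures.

W_net ≈ 14700 J

Constant-volume legs do no work.
W(ii) = (797)(37.9 − 11.1) = 21360 J; W(iv) = (249)(11.1 − 37.9) = -6673 J.
W_net = 21360 − 6673 = 14686 J (the clockwise enclosed area).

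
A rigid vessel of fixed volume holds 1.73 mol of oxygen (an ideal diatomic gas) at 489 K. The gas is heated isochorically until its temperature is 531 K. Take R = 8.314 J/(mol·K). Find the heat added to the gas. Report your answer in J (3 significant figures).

Q ≈ 1510 J

Constant volume ⇒ W = 0, so Q = ΔU = nCᵥΔT with Cᵥ = 5R/2 = 20.79 J/(mol·K).
ΔU = (1.73)(20.79)(531 − 489) = 1510 J.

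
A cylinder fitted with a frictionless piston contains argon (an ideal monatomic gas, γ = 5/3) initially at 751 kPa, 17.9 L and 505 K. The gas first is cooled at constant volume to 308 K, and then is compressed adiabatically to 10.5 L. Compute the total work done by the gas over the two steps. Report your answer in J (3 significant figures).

Step 1 (isochoric): W = 0 (constant volume).
After step 1: P = 458 kPa (V unchanged).
Step 2 (adiabatic): W = (P₁V₁ − P₂V₂)/(γ−1) = (8199 − 11700)/0.667 = -5252 J.
W_total = 0 − 5252 = -5252 J.

W_total ≈ -5250 J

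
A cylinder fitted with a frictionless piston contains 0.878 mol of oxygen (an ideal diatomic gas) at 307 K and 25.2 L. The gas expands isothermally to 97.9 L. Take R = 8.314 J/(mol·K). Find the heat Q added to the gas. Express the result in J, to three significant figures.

Q ≈ 3040 J

Isothermal ⇒ ΔU = 0, so Q = W = nRT ln(V₂/V₁).
Q = (0.878)(8.314)(307) ln(97.9/25.2) = 2241 × 1.357 = 3041 J.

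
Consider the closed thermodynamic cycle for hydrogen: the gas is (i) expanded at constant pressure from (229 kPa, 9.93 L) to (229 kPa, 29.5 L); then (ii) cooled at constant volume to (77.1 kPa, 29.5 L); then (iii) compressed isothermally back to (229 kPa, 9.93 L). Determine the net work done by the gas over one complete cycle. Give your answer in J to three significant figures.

W_net ≈ 2010 J

Leg (i): W = PΔV = (229)(29.5 − 9.93) = 4482 J.
Leg (ii): W = 0.
Leg (iii): W = PᵢVᵢ ln(V_f/Vᵢ) = (2274) ln(9.93/29.5) = -2476 J.
W_net = 4482 − 2476 = 2005 J.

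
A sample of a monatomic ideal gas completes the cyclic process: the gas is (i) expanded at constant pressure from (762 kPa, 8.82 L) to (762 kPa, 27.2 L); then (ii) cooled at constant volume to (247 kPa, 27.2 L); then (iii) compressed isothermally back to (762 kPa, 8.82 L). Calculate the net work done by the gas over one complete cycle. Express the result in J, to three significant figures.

W_net ≈ 6440 J

Leg (i): W = PΔV = (762)(27.2 − 8.82) = 14006 J.
Leg (ii): W = 0.
Leg (iii): W = PᵢVᵢ ln(V_f/Vᵢ) = (6718) ln(8.82/27.2) = -7566 J.
W_net = 14006 − 7566 = 6439 J.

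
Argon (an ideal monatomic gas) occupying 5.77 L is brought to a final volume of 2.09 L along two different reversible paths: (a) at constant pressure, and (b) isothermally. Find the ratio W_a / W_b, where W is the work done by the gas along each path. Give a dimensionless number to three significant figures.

W_a / W_b ≈ 0.628

Path (a) isobaric: W = P₁(V₂ − V₁) → W_a/(P₁V₁) = -0.6378.
Path (b) isothermal: W = P₁V₁ ln(V₂/V₁) → W_b/(P₁V₁) = -1.016.
W_a / W_b = -0.6378 / -1.016 = 0.628.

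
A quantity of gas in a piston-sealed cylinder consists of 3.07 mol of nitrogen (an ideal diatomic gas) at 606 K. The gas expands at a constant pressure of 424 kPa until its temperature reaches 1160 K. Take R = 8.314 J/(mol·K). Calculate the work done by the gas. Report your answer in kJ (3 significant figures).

Isobaric: W = P ΔV = nR ΔT.
W = (3.07)(8.314)(1160 − 606) = 14140 J.

W ≈ 14.1 kJ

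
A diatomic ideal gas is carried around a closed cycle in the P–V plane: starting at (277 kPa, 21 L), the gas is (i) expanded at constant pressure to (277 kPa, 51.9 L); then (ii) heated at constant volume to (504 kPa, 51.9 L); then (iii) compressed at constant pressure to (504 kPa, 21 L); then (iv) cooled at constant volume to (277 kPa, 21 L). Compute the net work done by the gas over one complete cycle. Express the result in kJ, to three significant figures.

Constant-volume legs do no work.
W(i) = (277)(51.9 − 21) = 8559 J; W(iii) = (504)(21 − 51.9) = -15574 J.
W_net = 8559 − 15574 = -7014 J (the counter-clockwise enclosed area).

W_net ≈ -7.01 kJ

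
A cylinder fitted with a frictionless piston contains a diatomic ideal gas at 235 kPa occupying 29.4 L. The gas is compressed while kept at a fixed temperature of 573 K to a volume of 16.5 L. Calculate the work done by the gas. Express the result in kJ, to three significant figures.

Isothermal: W = nRT ln(V₂/V₁) = P₁V₁ ln(V₂/V₁).
P₁V₁ = (235 kPa)(29.4 L) = 6909 J.
W = 6909 × ln(16.5/29.4) = 6909 × -0.5776
W_by_gas = -3991 J.

W ≈ -3.99 kJ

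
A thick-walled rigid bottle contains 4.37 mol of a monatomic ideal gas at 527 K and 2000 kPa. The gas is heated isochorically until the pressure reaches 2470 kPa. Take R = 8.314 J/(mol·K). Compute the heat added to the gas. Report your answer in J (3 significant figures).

Q ≈ 6750 J

Constant volume ⇒ W = 0, so Q = ΔU = nCᵥΔT with Cᵥ = 3R/2 = 12.47 J/(mol·K).
At constant V, T₂/T₁ = P₂/P₁ ⇒ ΔT = T₁(P₂/P₁ − 1) = 527·(2470/2000 − 1) = 123.8 K.
ΔU = (4.37)(12.47)(123.8) = 6749 J.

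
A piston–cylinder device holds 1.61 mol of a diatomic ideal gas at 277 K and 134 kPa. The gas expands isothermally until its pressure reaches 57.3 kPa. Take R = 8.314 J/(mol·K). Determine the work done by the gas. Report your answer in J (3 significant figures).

Isothermal process: W = nRT ln(V₂/V₁) = nRT ln(P₁/P₂).
W = (1.61)(8.314)(277) × ln(134/57.3)
  = 3708 × ln(2.339) = 3708 × 0.8495
W_by_gas = 3150 J.

W ≈ 3150 J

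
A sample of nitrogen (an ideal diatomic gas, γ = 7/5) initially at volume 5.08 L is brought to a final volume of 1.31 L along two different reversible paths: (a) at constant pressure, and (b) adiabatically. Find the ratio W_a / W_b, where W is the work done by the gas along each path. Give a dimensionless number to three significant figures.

Path (a) isobaric: W = P₁(V₂ − V₁) → W_a/(P₁V₁) = -0.7421.
Path (b) adiabatic: W = P₁V₁(1 − (V₁/V₂)^(γ−1))/(γ−1) → W_b/(P₁V₁) = -1.799.
W_a / W_b = -0.7421 / -1.799 = 0.4125.

W_a / W_b ≈ 0.412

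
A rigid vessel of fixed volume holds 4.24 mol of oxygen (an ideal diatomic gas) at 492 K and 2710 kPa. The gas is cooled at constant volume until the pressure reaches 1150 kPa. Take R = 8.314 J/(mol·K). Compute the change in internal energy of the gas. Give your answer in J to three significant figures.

ΔU ≈ -25000 J

Constant volume ⇒ W = 0, so Q = ΔU = nCᵥΔT with Cᵥ = 5R/2 = 20.79 J/(mol·K).
At constant V, T₂/T₁ = P₂/P₁ ⇒ ΔT = T₁(P₂/P₁ − 1) = 492·(1150/2710 − 1) = -283.2 K.
ΔU = (4.24)(20.79)(-283.2) = -24960 J.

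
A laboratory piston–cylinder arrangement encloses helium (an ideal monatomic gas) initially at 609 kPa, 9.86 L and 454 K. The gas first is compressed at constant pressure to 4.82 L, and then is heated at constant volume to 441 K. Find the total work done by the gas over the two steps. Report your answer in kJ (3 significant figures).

Step 1 (isobaric): W = PΔV = (609 kPa)(4.82 − 9.86 L) = -3069 J.
Step 2 (isochoric): W = 0 (constant volume).
W_total = -3069 + 0 = -3069 J.

W_total ≈ -3.07 kJ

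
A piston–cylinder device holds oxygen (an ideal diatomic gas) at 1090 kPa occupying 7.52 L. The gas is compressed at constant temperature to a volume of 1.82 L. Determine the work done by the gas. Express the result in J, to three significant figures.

Isothermal: W = nRT ln(V₂/V₁) = P₁V₁ ln(V₂/V₁).
P₁V₁ = (1090 kPa)(7.52 L) = 8197 J.
W = 8197 × ln(1.82/7.52) = 8197 × -1.419
W_by_gas = -11629 J.

W ≈ -11600 J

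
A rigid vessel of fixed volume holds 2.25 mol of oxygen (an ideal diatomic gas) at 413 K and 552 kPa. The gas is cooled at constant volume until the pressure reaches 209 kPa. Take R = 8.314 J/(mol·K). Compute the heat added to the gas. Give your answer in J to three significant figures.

Q ≈ -12000 J

Constant volume ⇒ W = 0, so Q = ΔU = nCᵥΔT with Cᵥ = 5R/2 = 20.79 J/(mol·K).
At constant V, T₂/T₁ = P₂/P₁ ⇒ ΔT = T₁(P₂/P₁ − 1) = 413·(209/552 − 1) = -256.6 K.
ΔU = (2.25)(20.79)(-256.6) = -12002 J.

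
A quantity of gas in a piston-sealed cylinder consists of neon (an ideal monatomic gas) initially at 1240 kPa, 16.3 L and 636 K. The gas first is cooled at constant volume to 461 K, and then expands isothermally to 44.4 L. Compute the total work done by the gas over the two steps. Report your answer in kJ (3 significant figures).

W_total ≈ 14.7 kJ

Step 1 (isochoric): W = 0 (constant volume).
After step 1: P = 898.8 kPa (V unchanged).
Step 2 (isothermal): W = P₁V₁ ln(V₂/V₁) = (14651) ln(44.4/16.3) = 14681 J.
W_total = 0 + 14681 = 14681 J.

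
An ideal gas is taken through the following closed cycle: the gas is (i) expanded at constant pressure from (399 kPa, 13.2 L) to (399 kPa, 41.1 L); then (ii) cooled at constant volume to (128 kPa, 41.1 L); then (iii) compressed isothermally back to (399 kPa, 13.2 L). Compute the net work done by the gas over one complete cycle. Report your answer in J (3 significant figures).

Leg (i): W = PΔV = (399)(41.1 − 13.2) = 11132 J.
Leg (ii): W = 0.
Leg (iii): W = PᵢVᵢ ln(V_f/Vᵢ) = (5261) ln(13.2/41.1) = -5975 J.
W_net = 11132 − 5975 = 5157 J.

W_net ≈ 5160 J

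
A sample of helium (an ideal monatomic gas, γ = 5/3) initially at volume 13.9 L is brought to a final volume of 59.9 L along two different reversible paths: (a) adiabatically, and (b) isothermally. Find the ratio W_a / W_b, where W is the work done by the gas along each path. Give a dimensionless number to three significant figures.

W_a / W_b ≈ 0.639

Path (a) adiabatic: W = P₁V₁(1 − (V₁/V₂)^(γ−1))/(γ−1) → W_a/(P₁V₁) = 0.9336.
Path (b) isothermal: W = P₁V₁ ln(V₂/V₁) → W_b/(P₁V₁) = 1.461.
W_a / W_b = 0.9336 / 1.461 = 0.6391.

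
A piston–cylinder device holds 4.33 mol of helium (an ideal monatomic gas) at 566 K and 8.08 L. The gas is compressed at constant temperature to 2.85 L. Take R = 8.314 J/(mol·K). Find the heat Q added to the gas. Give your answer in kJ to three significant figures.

Isothermal ⇒ ΔU = 0, so Q = W = nRT ln(V₂/V₁).
Q = (4.33)(8.314)(566) ln(2.85/8.08) = 20376 × -1.042 = -21233 J.

Q ≈ -21.2 kJ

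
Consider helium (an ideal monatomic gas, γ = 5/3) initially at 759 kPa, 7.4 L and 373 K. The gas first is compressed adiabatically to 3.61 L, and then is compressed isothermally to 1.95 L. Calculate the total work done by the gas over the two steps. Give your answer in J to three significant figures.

Step 1 (adiabatic): W = (P₁V₁ − P₂V₂)/(γ−1) = (5617 − 9063)/0.667 = -5170 J.
After step 1: P = 2511 kPa, V = 3.61 L, T = 601.9 K.
Step 2 (isothermal): W = P₁V₁ ln(V₂/V₁) = (9063) ln(1.95/3.61) = -5582 J.
W_total = -5170 − 5582 = -10752 J.

W_total ≈ -10800 J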